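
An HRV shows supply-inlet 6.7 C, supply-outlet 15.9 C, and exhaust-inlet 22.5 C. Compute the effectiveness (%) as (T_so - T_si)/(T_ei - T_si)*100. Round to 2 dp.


eff = (15.9-6.7)/(22.5-6.7)*100 = 58.23 %

58.23 %


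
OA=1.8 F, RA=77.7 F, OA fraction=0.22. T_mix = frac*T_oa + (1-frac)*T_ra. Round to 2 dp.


T_mix = 0.22*1.8 + 0.78*77.7 = 61.00 F

61.00 F


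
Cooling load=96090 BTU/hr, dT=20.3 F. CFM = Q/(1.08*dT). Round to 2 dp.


CFM = 96090 / (1.08 * 20.3) = 4382.87

4382.87 CFM


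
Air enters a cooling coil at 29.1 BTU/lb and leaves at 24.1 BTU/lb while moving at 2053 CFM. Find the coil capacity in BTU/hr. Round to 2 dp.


Q = 4.5 * 2053 * (29.1 - 24.1) = 46192.50 BTU/hr

46192.50 BTU/hr


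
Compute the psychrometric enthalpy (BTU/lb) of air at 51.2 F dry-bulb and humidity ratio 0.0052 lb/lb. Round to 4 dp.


h = 0.24*51.2 + 0.0052*(1061+0.444*51.2) = 17.9234 BTU/lb

17.9234 BTU/lb


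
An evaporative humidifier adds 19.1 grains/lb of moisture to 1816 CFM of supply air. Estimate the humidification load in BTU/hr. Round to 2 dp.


Q = 0.68 * 1816 * 19.1 = 23586.21 BTU/hr

23586.21 BTU/hr


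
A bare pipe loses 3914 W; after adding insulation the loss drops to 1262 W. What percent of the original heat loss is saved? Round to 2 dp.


Savings = ((3914-1262)/3914)*100 = 67.76 %

67.76 %


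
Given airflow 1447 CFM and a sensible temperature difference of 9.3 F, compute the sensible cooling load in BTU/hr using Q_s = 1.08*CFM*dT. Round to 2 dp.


Q = 1.08 * 1447 * 9.3 = 14533.67 BTU/hr

14533.67 BTU/hr


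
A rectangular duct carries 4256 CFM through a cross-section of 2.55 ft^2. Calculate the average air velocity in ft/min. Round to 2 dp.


V = 4256 / 2.55 = 1669.02 ft/min

1669.02 ft/min


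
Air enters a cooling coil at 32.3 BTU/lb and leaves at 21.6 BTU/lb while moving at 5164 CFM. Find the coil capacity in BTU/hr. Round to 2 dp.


Q = 4.5 * 5164 * (32.3 - 21.6) = 248646.60 BTU/hr

248646.60 BTU/hr


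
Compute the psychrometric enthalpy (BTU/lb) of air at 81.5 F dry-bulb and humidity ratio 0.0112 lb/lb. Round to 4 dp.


h = 0.24*81.5 + 0.0112*(1061+0.444*81.5) = 31.8485 BTU/lb

31.8485 BTU/lb


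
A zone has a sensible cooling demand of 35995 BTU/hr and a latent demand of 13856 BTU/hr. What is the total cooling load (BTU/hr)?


Qt = 35995 + 13856 = 49851 BTU/hr

49851 BTU/hr


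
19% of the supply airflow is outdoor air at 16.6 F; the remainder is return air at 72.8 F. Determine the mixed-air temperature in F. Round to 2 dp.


T_mix = 0.19*16.6 + 0.81*72.8 = 62.12 F

62.12 F


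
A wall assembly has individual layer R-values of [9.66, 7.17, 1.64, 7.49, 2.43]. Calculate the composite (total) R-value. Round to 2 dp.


R_total = 9.66 + 7.17 + 1.64 + 7.49 + 2.43 = 28.39

28.39


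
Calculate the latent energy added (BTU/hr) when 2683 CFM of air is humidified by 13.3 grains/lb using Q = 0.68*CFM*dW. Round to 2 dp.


Q = 0.68 * 2683 * 13.3 = 24265.05 BTU/hr

24265.05 BTU/hr


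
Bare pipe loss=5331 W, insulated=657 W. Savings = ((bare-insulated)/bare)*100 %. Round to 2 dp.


Savings = ((5331-657)/5331)*100 = 87.68 %

87.68 %


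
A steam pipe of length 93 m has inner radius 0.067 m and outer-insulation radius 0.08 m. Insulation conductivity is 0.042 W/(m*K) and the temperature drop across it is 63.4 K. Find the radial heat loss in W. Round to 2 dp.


Q = 2*pi*0.042*93*63.4/ln(0.08/0.067) = 8774.24 W

8774.24 W


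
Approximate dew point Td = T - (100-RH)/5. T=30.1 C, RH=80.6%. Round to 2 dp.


Td = 30.1 - (100-80.6)/5 = 26.22 C

26.22 C


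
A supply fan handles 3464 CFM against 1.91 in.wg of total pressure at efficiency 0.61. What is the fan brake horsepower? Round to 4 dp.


BHP = 3464 * 1.91 / (6356 * 0.61) = 1.7065 hp

1.7065 hp


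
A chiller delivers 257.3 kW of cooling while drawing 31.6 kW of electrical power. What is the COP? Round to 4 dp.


COP = 257.3 / 31.6 = 8.1424

8.1424


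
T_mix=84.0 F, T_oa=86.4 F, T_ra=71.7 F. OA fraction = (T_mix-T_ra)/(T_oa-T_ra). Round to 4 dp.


frac = (84.0 - 71.7) / (86.4 - 71.7) = 0.8367

0.8367


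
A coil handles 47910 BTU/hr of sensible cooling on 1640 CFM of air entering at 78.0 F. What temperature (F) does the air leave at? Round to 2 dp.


dT = 47910/(1.08*1640) = 27.0495
T_leave = 78.0 - 27.0495 = 50.95 F

50.95 F


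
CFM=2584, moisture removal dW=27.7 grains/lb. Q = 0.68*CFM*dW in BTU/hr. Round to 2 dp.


Q = 0.68 * 2584 * 27.7 = 48672.22 BTU/hr

48672.22 BTU/hr


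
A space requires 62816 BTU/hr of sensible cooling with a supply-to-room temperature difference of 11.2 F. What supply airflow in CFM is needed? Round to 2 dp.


CFM = 62816 / (1.08 * 11.2) = 5193.12

5193.12 CFM


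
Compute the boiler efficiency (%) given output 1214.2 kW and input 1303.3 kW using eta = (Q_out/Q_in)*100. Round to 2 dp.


eta = (1214.2/1303.3)*100 = 93.16 %

93.16 %


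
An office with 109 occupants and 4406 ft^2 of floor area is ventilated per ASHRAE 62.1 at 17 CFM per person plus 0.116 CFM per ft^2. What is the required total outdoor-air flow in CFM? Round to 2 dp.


Total = 109*17 + 4406*0.116 = 2364.10 CFM

2364.10 CFM


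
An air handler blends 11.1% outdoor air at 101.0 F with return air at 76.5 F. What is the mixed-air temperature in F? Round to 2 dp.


T_mix = 76.5 + (11.1/100)*(101.0-76.5) = 79.22 F

79.22 F


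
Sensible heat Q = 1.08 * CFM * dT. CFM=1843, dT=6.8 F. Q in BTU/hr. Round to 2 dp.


Q = 1.08 * 1843 * 6.8 = 13534.99 BTU/hr

13534.99 BTU/hr


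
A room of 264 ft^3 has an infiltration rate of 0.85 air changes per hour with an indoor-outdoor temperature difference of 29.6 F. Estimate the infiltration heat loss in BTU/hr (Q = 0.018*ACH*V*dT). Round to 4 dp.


Q = 0.018 * 0.85 * 264 * 29.6 = 119.5603 BTU/hr

119.5603 BTU/hr


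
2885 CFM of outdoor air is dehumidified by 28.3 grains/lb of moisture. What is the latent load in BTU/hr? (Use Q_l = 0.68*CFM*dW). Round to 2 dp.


Q = 0.68 * 2885 * 28.3 = 55518.94 BTU/hr

55518.94 BTU/hr


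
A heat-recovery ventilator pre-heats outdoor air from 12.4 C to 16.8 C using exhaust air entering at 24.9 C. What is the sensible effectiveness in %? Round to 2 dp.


eff = (16.8-12.4)/(24.9-12.4)*100 = 35.20 %

35.20 %


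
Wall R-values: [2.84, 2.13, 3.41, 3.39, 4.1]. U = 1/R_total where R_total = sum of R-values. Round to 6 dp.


R_total = 2.84 + 2.13 + 3.41 + 3.39 + 4.1 = 15.87
U = 1/15.87 = 0.063012

0.063012


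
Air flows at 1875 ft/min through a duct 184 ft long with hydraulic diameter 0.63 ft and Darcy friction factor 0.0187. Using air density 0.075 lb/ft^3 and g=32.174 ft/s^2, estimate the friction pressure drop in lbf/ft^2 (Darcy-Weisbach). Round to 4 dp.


v_fps = 1875/60 = 31.25 ft/s
dp = 0.0187*(184/0.63)*0.075*31.25^2/(2*32.174) = 6.2165 lbf/ft^2

6.2165 lbf/ft^2


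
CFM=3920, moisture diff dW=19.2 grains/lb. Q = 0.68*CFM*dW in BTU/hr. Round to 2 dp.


Q = 0.68 * 3920 * 19.2 = 51179.52 BTU/hr

51179.52 BTU/hr


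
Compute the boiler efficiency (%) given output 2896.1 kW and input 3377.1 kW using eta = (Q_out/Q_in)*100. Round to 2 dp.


eta = (2896.1/3377.1)*100 = 85.76 %

85.76 %


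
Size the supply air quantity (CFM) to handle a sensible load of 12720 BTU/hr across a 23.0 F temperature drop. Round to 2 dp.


CFM = 12720 / (1.08 * 23.0) = 512.08

512.08 CFM


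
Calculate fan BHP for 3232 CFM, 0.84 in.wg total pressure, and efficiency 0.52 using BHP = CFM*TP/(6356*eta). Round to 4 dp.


BHP = 3232 * 0.84 / (6356 * 0.52) = 0.8214 hp

0.8214 hp


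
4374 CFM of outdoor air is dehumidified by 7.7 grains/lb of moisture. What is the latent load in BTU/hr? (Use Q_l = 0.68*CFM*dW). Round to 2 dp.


Q = 0.68 * 4374 * 7.7 = 22902.26 BTU/hr

22902.26 BTU/hr


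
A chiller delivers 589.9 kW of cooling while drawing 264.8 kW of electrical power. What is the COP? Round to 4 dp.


COP = 589.9 / 264.8 = 2.2277

2.2277


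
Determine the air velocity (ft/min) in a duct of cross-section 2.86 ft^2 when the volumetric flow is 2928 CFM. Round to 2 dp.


V = 2928 / 2.86 = 1023.78 ft/min

1023.78 ft/min


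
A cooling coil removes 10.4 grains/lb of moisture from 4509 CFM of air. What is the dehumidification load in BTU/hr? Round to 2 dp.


Q = 0.68 * 4509 * 10.4 = 31887.65 BTU/hr

31887.65 BTU/hr


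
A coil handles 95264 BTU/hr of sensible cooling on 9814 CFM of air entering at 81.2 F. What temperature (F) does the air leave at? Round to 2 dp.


dT = 95264/(1.08*9814) = 8.9879
T_leave = 81.2 - 8.9879 = 72.21 F

72.21 F


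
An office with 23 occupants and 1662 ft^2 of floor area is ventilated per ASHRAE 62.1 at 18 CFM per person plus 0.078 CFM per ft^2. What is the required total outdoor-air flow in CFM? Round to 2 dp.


Total = 23*18 + 1662*0.078 = 543.64 CFM

543.64 CFM


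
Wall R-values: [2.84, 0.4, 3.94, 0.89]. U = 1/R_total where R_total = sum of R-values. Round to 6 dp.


R_total = 2.84 + 0.4 + 3.94 + 0.89 = 8.07
U = 1/8.07 = 0.123916

0.123916


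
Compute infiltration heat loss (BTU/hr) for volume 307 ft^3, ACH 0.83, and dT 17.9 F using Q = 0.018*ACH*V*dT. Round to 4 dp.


Q = 0.018 * 0.83 * 307 * 17.9 = 82.0998 BTU/hr

82.0998 BTU/hr


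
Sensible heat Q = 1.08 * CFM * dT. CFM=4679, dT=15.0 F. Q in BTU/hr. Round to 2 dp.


Q = 1.08 * 4679 * 15.0 = 75799.80 BTU/hr

75799.80 BTU/hr


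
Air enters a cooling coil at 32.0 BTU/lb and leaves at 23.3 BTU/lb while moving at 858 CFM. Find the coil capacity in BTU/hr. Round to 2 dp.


Q = 4.5 * 858 * (32.0 - 23.3) = 33590.70 BTU/hr

33590.70 BTU/hr


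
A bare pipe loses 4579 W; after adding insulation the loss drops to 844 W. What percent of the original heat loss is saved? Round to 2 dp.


Savings = ((4579-844)/4579)*100 = 81.57 %

81.57 %


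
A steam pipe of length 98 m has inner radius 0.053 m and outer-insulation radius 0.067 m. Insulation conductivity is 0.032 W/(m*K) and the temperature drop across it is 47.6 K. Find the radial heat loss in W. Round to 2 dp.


Q = 2*pi*0.032*98*47.6/ln(0.067/0.053) = 4001.33 W

4001.33 W


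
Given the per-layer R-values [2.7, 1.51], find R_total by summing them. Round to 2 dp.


R_total = 2.7 + 1.51 = 4.21

4.21


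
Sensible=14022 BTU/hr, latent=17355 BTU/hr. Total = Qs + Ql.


Qt = 14022 + 17355 = 31377 BTU/hr

31377 BTU/hr


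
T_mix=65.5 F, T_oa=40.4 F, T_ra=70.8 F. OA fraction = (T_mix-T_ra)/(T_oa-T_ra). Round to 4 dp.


frac = (65.5 - 70.8) / (40.4 - 70.8) = 0.1743

0.1743


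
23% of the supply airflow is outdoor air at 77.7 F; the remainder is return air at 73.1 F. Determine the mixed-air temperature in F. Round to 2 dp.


T_mix = 0.23*77.7 + 0.77*73.1 = 74.16 F

74.16 F


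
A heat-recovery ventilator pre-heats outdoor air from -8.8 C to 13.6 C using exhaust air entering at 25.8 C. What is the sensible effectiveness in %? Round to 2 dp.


eff = (13.6-(-8.8))/(25.8-(-8.8))*100 = 64.74 %

64.74 %


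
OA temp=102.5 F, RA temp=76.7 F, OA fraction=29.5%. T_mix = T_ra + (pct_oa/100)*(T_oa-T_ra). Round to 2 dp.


T_mix = 76.7 + (29.5/100)*(102.5-76.7) = 84.31 F

84.31 F


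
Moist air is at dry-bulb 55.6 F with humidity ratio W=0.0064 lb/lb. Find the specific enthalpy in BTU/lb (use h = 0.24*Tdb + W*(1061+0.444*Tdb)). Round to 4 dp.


h = 0.24*55.6 + 0.0064*(1061+0.444*55.6) = 20.2924 BTU/lb

20.2924 BTU/lb


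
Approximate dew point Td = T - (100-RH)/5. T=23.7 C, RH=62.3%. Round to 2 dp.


Td = 23.7 - (100-62.3)/5 = 16.16 C

16.16 C


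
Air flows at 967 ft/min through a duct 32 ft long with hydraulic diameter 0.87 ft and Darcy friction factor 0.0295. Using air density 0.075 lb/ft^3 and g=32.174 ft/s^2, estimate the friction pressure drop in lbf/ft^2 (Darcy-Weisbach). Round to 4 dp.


v_fps = 967/60 = 16.1167 ft/s
dp = 0.0295*(32/0.87)*0.075*16.1167^2/(2*32.174) = 0.3285 lbf/ft^2

0.3285 lbf/ft^2


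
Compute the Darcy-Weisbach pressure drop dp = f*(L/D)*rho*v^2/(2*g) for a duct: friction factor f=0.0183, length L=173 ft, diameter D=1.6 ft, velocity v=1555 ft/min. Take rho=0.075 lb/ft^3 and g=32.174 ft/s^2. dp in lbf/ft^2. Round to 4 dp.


v_fps = 1555/60 = 25.9167 ft/s
dp = 0.0183*(173/1.6)*0.075*25.9167^2/(2*32.174) = 1.5490 lbf/ft^2

1.5490 lbf/ft^2


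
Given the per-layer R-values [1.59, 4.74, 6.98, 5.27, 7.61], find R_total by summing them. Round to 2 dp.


R_total = 1.59 + 4.74 + 6.98 + 5.27 + 7.61 = 26.19

26.19


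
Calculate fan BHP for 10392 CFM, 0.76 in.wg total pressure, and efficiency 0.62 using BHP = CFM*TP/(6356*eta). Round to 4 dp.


BHP = 10392 * 0.76 / (6356 * 0.62) = 2.0042 hp

2.0042 hp


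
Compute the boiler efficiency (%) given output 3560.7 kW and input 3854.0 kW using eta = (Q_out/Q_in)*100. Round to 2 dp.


eta = (3560.7/3854.0)*100 = 92.39 %

92.39 %


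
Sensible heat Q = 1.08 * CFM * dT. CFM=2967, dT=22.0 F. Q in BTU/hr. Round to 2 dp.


Q = 1.08 * 2967 * 22.0 = 70495.92 BTU/hr

70495.92 BTU/hr


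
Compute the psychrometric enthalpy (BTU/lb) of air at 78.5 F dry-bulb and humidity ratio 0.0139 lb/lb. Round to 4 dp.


h = 0.24*78.5 + 0.0139*(1061+0.444*78.5) = 34.0724 BTU/lb

34.0724 BTU/lb


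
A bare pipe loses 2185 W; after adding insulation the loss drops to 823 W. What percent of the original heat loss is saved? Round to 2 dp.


Savings = ((2185-823)/2185)*100 = 62.33 %

62.33 %


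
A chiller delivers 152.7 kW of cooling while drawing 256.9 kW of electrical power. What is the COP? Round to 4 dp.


COP = 152.7 / 256.9 = 0.5944

0.5944


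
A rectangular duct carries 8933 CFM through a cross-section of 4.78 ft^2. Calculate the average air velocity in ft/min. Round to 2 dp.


V = 8933 / 4.78 = 1868.83 ft/min

1868.83 ft/min


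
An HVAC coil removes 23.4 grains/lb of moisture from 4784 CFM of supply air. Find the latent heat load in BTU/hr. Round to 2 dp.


Q = 0.68 * 4784 * 23.4 = 76123.01 BTU/hr

76123.01 BTU/hr


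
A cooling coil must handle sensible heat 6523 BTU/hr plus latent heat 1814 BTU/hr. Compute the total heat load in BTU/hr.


Qt = 6523 + 1814 = 8337 BTU/hr

8337 BTU/hr


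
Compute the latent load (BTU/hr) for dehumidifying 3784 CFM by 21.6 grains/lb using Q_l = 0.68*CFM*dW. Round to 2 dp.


Q = 0.68 * 3784 * 21.6 = 55579.39 BTU/hr

55579.39 BTU/hr


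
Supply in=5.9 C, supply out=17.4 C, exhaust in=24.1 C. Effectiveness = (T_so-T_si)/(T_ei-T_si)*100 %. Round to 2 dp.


eff = (17.4-5.9)/(24.1-5.9)*100 = 63.19 %

63.19 %


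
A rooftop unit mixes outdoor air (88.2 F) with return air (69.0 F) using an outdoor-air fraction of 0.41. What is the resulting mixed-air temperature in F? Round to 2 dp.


T_mix = 0.41*88.2 + 0.59*69.0 = 76.87 F

76.87 F


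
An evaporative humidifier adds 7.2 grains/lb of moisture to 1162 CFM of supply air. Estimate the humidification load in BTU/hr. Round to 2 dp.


Q = 0.68 * 1162 * 7.2 = 5689.15 BTU/hr

5689.15 BTU/hr


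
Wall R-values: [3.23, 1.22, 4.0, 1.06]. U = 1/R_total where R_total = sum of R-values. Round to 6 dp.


R_total = 3.23 + 1.22 + 4.0 + 1.06 = 9.51
U = 1/9.51 = 0.105152

0.105152


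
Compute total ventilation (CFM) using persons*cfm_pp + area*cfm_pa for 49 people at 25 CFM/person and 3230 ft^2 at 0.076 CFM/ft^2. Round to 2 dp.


Total = 49*25 + 3230*0.076 = 1470.48 CFM

1470.48 CFM


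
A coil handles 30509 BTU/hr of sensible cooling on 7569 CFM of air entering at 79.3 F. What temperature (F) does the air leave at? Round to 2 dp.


dT = 30509/(1.08*7569) = 3.7322
T_leave = 79.3 - 3.7322 = 75.57 F

75.57 F


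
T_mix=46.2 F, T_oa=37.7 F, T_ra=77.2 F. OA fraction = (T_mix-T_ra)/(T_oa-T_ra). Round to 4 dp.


frac = (46.2 - 77.2) / (37.7 - 77.2) = 0.7848

0.7848


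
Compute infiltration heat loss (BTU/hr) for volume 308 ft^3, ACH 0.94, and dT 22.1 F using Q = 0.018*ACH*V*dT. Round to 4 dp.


Q = 0.018 * 0.94 * 308 * 22.1 = 115.1711 BTU/hr

115.1711 BTU/hr


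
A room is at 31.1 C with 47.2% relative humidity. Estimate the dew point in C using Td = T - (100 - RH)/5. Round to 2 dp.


Td = 31.1 - (100-47.2)/5 = 20.54 C

20.54 C


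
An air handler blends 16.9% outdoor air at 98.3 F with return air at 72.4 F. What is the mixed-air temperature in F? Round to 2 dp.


T_mix = 72.4 + (16.9/100)*(98.3-72.4) = 76.78 F

76.78 F


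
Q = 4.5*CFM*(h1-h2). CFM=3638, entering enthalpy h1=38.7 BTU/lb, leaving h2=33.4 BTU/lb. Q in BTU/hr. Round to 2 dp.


Q = 4.5 * 3638 * (38.7 - 33.4) = 86766.30 BTU/hr

86766.30 BTU/hr


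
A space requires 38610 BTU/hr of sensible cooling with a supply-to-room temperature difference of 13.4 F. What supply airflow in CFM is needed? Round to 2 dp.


CFM = 38610 / (1.08 * 13.4) = 2667.91

2667.91 CFM


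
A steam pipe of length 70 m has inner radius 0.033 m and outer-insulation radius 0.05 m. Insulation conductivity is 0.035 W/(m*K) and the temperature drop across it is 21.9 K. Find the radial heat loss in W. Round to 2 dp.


Q = 2*pi*0.035*70*21.9/ln(0.05/0.033) = 811.34 W

811.34 W


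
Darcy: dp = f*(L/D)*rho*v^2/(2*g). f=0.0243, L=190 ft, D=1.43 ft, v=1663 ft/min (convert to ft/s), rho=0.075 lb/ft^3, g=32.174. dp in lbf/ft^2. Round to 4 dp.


v_fps = 1663/60 = 27.7167 ft/s
dp = 0.0243*(190/1.43)*0.075*27.7167^2/(2*32.174) = 2.8909 lbf/ft^2

2.8909 lbf/ft^2


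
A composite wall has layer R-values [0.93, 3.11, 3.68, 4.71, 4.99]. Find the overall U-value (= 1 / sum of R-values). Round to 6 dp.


R_total = 0.93 + 3.11 + 3.68 + 4.71 + 4.99 = 17.42
U = 1/17.42 = 0.057405

0.057405


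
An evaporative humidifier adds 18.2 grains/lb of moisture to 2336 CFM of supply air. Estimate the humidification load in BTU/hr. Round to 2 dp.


Q = 0.68 * 2336 * 18.2 = 28910.34 BTU/hr

28910.34 BTU/hr


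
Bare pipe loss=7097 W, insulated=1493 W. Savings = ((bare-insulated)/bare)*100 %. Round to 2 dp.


Savings = ((7097-1493)/7097)*100 = 78.96 %

78.96 %


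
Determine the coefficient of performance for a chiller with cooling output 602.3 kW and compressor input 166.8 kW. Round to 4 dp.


COP = 602.3 / 166.8 = 3.6109

3.6109


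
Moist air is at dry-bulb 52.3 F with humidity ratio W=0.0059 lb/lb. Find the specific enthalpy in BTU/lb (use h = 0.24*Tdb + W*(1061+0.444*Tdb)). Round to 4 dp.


h = 0.24*52.3 + 0.0059*(1061+0.444*52.3) = 18.9489 BTU/lb

18.9489 BTU/lb


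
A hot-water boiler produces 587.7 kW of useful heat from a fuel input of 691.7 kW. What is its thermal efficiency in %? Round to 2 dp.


eta = (587.7/691.7)*100 = 84.96 %

84.96 %


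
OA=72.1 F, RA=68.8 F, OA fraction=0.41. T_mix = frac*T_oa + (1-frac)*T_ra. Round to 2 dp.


T_mix = 0.41*72.1 + 0.59*68.8 = 70.15 F

70.15 F


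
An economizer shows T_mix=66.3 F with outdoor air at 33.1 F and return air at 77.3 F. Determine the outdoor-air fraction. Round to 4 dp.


frac = (66.3 - 77.3) / (33.1 - 77.3) = 0.2489

0.2489


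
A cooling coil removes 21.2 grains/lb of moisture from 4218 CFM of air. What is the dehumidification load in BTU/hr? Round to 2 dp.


Q = 0.68 * 4218 * 21.2 = 60806.69 BTU/hr

60806.69 BTU/hr


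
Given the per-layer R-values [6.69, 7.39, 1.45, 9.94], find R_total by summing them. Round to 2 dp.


R_total = 6.69 + 7.39 + 1.45 + 9.94 = 25.47

25.47


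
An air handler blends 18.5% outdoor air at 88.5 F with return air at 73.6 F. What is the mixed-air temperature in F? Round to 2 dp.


T_mix = 73.6 + (18.5/100)*(88.5-73.6) = 76.36 F

76.36 F


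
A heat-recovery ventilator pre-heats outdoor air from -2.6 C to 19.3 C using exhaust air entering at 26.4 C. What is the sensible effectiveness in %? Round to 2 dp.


eff = (19.3-(-2.6))/(26.4-(-2.6))*100 = 75.52 %

75.52 %


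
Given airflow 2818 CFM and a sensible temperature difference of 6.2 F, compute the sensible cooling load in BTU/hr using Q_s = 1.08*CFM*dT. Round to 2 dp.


Q = 1.08 * 2818 * 6.2 = 18869.33 BTU/hr

18869.33 BTU/hr


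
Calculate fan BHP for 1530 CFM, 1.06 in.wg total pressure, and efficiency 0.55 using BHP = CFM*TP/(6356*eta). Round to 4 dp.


BHP = 1530 * 1.06 / (6356 * 0.55) = 0.4639 hp

0.4639 hp


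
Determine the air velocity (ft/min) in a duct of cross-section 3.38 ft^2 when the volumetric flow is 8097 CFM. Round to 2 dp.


V = 8097 / 3.38 = 2395.56 ft/min

2395.56 ft/min


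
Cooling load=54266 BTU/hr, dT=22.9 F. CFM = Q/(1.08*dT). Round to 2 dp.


CFM = 54266 / (1.08 * 22.9) = 2194.16

2194.16 CFM


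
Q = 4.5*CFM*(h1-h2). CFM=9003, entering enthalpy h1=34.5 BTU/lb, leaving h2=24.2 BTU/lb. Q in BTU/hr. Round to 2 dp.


Q = 4.5 * 9003 * (34.5 - 24.2) = 417289.05 BTU/hr

417289.05 BTU/hr


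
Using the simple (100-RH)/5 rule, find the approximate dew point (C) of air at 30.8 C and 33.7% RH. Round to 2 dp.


Td = 30.8 - (100-33.7)/5 = 17.54 C

17.54 C


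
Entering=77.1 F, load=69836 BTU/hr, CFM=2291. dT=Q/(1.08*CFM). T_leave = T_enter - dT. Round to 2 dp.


dT = 69836/(1.08*2291) = 28.2248
T_leave = 77.1 - 28.2248 = 48.88 F

48.88 F


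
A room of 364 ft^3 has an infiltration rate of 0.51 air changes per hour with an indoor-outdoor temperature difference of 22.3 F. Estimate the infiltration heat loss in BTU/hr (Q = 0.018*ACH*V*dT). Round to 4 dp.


Q = 0.018 * 0.51 * 364 * 22.3 = 74.5159 BTU/hr

74.5159 BTU/hr


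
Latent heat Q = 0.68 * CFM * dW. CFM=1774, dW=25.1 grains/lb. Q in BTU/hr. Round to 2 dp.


Q = 0.68 * 1774 * 25.1 = 30278.63 BTU/hr

30278.63 BTU/hr


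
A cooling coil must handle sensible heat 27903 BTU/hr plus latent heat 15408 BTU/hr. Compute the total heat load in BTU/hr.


Qt = 27903 + 15408 = 43311 BTU/hr

43311 BTU/hr


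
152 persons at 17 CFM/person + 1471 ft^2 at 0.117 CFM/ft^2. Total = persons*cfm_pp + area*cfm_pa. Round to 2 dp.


Total = 152*17 + 1471*0.117 = 2756.11 CFM

2756.11 CFM


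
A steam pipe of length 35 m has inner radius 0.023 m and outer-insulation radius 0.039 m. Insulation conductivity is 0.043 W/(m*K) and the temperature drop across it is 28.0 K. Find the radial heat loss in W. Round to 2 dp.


Q = 2*pi*0.043*35*28.0/ln(0.039/0.023) = 501.40 W

501.40 W


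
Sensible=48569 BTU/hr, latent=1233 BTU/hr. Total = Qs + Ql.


Qt = 48569 + 1233 = 49802 BTU/hr

49802 BTU/hr


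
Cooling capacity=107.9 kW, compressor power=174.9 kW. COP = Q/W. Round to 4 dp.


COP = 107.9 / 174.9 = 0.6169

0.6169


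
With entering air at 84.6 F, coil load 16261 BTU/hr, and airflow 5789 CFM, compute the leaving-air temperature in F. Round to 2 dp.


dT = 16261/(1.08*5789) = 2.6009
T_leave = 84.6 - 2.6009 = 82.00 F

82.00 F


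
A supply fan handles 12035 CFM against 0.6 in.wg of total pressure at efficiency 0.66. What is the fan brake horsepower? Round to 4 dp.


BHP = 12035 * 0.6 / (6356 * 0.66) = 1.7214 hp

1.7214 hp


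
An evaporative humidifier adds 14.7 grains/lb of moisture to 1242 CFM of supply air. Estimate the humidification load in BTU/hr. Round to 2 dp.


Q = 0.68 * 1242 * 14.7 = 12415.03 BTU/hr

12415.03 BTU/hr


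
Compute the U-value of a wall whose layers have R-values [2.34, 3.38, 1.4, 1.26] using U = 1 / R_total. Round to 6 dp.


R_total = 2.34 + 3.38 + 1.4 + 1.26 = 8.38
U = 1/8.38 = 0.119332

0.119332


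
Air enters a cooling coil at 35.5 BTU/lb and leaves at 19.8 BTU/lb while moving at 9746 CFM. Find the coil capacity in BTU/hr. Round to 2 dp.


Q = 4.5 * 9746 * (35.5 - 19.8) = 688554.90 BTU/hr

688554.90 BTU/hr


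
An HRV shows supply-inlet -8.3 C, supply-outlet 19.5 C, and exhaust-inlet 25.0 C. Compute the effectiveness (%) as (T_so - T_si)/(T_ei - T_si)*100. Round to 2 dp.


eff = (19.5-(-8.3))/(25.0-(-8.3))*100 = 83.48 %

83.48 %


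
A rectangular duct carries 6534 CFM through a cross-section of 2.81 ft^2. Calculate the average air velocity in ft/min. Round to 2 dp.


V = 6534 / 2.81 = 2325.27 ft/min

2325.27 ft/min


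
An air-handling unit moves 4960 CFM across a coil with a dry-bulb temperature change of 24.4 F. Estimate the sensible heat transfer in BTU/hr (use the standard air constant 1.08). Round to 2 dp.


Q = 1.08 * 4960 * 24.4 = 130705.92 BTU/hr

130705.92 BTU/hr


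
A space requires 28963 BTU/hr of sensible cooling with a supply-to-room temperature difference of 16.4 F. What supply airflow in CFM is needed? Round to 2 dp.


CFM = 28963 / (1.08 * 16.4) = 1635.22

1635.22 CFM


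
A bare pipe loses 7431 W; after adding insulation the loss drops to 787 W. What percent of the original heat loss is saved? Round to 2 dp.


Savings = ((7431-787)/7431)*100 = 89.41 %

89.41 %


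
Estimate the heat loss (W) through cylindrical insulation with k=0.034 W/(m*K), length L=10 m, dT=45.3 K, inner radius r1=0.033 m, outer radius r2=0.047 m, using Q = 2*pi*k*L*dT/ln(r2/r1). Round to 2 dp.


Q = 2*pi*0.034*10*45.3/ln(0.047/0.033) = 273.65 W

273.65 W


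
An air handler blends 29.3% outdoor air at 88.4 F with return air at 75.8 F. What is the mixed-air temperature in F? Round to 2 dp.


T_mix = 75.8 + (29.3/100)*(88.4-75.8) = 79.49 F

79.49 F


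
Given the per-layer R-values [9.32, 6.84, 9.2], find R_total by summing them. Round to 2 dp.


R_total = 9.32 + 6.84 + 9.2 = 25.36

25.36


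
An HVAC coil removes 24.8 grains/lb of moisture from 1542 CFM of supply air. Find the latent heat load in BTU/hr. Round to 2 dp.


Q = 0.68 * 1542 * 24.8 = 26004.29 BTU/hr

26004.29 BTU/hr


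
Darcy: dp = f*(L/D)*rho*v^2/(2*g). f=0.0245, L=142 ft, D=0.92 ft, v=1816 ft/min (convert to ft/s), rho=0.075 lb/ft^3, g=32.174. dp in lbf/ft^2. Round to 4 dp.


v_fps = 1816/60 = 30.2667 ft/s
dp = 0.0245*(142/0.92)*0.075*30.2667^2/(2*32.174) = 4.0376 lbf/ft^2

4.0376 lbf/ft^2


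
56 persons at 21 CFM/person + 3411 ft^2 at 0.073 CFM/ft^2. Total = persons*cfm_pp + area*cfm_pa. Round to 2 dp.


Total = 56*21 + 3411*0.073 = 1425.00 CFM

1425.00 CFM


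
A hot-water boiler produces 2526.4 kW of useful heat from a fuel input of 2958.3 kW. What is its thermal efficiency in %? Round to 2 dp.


eta = (2526.4/2958.3)*100 = 85.40 %

85.40 %


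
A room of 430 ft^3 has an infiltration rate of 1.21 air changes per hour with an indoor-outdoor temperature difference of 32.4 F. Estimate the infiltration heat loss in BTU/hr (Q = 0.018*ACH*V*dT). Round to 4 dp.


Q = 0.018 * 1.21 * 430 * 32.4 = 303.4390 BTU/hr

303.4390 BTU/hr


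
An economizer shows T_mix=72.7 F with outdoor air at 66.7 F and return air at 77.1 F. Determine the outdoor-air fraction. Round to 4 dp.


frac = (72.7 - 77.1) / (66.7 - 77.1) = 0.4231

0.4231


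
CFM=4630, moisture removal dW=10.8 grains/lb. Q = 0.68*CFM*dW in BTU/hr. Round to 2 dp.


Q = 0.68 * 4630 * 10.8 = 34002.72 BTU/hr

34002.72 BTU/hr


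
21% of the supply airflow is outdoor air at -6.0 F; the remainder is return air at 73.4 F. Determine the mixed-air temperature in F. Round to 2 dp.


T_mix = 0.21*(-6.0) + 0.79*73.4 = 56.73 F

56.73 F


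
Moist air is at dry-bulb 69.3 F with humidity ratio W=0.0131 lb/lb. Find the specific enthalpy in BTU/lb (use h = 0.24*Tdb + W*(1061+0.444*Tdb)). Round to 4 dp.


h = 0.24*69.3 + 0.0131*(1061+0.444*69.3) = 30.9342 BTU/lb

30.9342 BTU/lb


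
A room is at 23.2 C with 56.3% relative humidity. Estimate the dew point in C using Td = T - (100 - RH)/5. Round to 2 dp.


Td = 23.2 - (100-56.3)/5 = 14.46 C

14.46 C


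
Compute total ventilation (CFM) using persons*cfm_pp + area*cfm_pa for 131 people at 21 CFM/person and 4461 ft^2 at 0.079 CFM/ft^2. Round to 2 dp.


Total = 131*21 + 4461*0.079 = 3103.42 CFM

3103.42 CFM


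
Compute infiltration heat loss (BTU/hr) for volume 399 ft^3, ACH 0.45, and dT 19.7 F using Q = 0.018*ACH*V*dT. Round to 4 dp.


Q = 0.018 * 0.45 * 399 * 19.7 = 63.6684 BTU/hr

63.6684 BTU/hr


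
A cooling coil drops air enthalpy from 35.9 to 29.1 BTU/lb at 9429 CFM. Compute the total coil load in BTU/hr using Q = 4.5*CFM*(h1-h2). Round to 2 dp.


Q = 4.5 * 9429 * (35.9 - 29.1) = 288527.40 BTU/hr

288527.40 BTU/hr


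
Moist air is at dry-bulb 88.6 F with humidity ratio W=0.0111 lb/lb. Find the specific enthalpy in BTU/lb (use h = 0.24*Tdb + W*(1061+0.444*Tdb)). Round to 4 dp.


h = 0.24*88.6 + 0.0111*(1061+0.444*88.6) = 33.4778 BTU/lb

33.4778 BTU/lb


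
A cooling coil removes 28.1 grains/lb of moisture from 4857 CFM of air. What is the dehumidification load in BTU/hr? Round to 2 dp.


Q = 0.68 * 4857 * 28.1 = 92807.56 BTU/hr

92807.56 BTU/hr


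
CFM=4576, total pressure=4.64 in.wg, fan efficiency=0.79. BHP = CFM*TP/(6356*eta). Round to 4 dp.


BHP = 4576 * 4.64 / (6356 * 0.79) = 4.2286 hp

4.2286 hp


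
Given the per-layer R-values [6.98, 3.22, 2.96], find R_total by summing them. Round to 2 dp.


R_total = 6.98 + 3.22 + 2.96 = 13.16

13.16


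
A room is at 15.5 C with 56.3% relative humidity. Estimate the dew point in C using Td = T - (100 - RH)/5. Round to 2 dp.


Td = 15.5 - (100-56.3)/5 = 6.76 C

6.76 C


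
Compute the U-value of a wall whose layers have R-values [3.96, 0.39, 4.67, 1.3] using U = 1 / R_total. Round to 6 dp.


R_total = 3.96 + 0.39 + 4.67 + 1.3 = 10.32
U = 1/10.32 = 0.096899

0.096899


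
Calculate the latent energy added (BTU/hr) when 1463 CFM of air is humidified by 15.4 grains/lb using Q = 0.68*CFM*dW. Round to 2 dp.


Q = 0.68 * 1463 * 15.4 = 15320.54 BTU/hr

15320.54 BTU/hr


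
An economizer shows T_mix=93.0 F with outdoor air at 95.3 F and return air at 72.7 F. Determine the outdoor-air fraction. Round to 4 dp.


frac = (93.0 - 72.7) / (95.3 - 72.7) = 0.8982

0.8982


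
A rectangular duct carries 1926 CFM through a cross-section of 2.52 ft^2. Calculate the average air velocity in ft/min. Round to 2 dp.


V = 1926 / 2.52 = 764.29 ft/min

764.29 ft/min


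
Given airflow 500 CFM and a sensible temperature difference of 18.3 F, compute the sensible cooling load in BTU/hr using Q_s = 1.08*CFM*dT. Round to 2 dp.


Q = 1.08 * 500 * 18.3 = 9882.00 BTU/hr

9882.00 BTU/hr


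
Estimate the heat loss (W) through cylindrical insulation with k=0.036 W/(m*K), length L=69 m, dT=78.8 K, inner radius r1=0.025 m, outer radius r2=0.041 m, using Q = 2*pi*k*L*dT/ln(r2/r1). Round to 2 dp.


Q = 2*pi*0.036*69*78.8/ln(0.041/0.025) = 2486.10 W

2486.10 W


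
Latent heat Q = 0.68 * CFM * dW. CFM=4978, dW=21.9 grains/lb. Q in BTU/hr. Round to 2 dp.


Q = 0.68 * 4978 * 21.9 = 74132.38 BTU/hr

74132.38 BTU/hr


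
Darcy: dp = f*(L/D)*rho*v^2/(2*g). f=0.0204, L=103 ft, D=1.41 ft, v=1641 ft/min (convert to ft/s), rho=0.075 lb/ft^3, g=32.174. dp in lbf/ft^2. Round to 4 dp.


v_fps = 1641/60 = 27.35 ft/s
dp = 0.0204*(103/1.41)*0.075*27.35^2/(2*32.174) = 1.2992 lbf/ft^2

1.2992 lbf/ft^2


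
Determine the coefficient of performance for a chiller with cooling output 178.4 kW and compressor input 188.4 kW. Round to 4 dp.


COP = 178.4 / 188.4 = 0.9469

0.9469


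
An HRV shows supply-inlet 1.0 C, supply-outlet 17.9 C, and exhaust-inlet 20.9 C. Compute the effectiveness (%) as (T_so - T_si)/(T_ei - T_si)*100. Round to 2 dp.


eff = (17.9-1.0)/(20.9-1.0)*100 = 84.92 %

84.92 %


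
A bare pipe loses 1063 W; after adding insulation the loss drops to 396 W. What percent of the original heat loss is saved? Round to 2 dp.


Savings = ((1063-396)/1063)*100 = 62.75 %

62.75 %


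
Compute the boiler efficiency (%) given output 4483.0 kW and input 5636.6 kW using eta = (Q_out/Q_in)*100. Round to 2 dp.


eta = (4483.0/5636.6)*100 = 79.53 %

79.53 %


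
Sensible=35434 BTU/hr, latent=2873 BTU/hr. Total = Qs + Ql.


Qt = 35434 + 2873 = 38307 BTU/hr

38307 BTU/hr


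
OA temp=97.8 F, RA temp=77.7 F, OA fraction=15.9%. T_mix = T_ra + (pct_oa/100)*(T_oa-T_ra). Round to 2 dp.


T_mix = 77.7 + (15.9/100)*(97.8-77.7) = 80.90 F

80.90 F


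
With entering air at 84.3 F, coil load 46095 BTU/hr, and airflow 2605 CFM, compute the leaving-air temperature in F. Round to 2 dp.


dT = 46095/(1.08*2605) = 16.3841
T_leave = 84.3 - 16.3841 = 67.92 F

67.92 F


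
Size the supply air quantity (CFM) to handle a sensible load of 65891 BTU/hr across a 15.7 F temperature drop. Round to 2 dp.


CFM = 65891 / (1.08 * 15.7) = 3886.00

3886.00 CFM


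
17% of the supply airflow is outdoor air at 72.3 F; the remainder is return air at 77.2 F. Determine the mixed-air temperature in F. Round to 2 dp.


T_mix = 0.17*72.3 + 0.83*77.2 = 76.37 F

76.37 F


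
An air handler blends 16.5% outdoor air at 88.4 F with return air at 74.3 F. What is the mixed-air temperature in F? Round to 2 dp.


T_mix = 74.3 + (16.5/100)*(88.4-74.3) = 76.63 F

76.63 F


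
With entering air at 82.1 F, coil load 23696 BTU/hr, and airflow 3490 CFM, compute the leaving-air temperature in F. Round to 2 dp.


dT = 23696/(1.08*3490) = 6.2867
T_leave = 82.1 - 6.2867 = 75.81 F

75.81 F


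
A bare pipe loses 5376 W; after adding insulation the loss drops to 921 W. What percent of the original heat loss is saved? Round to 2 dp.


Savings = ((5376-921)/5376)*100 = 82.87 %

82.87 %


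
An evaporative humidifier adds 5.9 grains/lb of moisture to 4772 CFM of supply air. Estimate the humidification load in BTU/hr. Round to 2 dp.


Q = 0.68 * 4772 * 5.9 = 19145.26 BTU/hr

19145.26 BTU/hr


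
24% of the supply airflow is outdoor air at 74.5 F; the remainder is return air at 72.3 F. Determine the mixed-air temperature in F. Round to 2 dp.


T_mix = 0.24*74.5 + 0.76*72.3 = 72.83 F

72.83 F


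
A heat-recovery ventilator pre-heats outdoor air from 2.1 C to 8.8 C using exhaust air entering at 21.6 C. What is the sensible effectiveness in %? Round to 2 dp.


eff = (8.8-2.1)/(21.6-2.1)*100 = 34.36 %

34.36 %


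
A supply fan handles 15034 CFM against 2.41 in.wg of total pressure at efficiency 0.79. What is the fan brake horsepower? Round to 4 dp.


BHP = 15034 * 2.41 / (6356 * 0.79) = 7.2157 hp

7.2157 hp


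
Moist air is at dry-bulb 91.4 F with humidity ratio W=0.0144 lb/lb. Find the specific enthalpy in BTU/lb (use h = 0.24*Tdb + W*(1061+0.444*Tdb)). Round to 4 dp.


h = 0.24*91.4 + 0.0144*(1061+0.444*91.4) = 37.7988 BTU/lb

37.7988 BTU/lb


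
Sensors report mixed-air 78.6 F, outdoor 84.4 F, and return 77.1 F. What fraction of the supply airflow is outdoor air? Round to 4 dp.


frac = (78.6 - 77.1) / (84.4 - 77.1) = 0.2055

0.2055


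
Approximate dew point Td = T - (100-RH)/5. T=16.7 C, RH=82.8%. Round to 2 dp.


Td = 16.7 - (100-82.8)/5 = 13.26 C

13.26 C


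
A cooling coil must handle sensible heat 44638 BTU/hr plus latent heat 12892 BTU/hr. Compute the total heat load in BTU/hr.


Qt = 44638 + 12892 = 57530 BTU/hr

57530 BTU/hr


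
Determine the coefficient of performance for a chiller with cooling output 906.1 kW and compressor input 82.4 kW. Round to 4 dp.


COP = 906.1 / 82.4 = 10.9964

10.9964


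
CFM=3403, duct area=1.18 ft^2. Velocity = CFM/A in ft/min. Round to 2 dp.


V = 3403 / 1.18 = 2883.90 ft/min

2883.90 ft/min


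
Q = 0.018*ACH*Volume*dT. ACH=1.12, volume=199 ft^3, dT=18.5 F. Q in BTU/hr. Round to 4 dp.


Q = 0.018 * 1.12 * 199 * 18.5 = 74.2190 BTU/hr

74.2190 BTU/hr


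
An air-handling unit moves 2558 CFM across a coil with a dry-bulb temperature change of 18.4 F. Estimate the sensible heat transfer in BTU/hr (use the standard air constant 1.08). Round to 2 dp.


Q = 1.08 * 2558 * 18.4 = 50832.58 BTU/hr

50832.58 BTU/hr


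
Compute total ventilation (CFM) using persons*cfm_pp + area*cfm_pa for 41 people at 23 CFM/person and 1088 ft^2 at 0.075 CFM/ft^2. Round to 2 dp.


Total = 41*23 + 1088*0.075 = 1024.60 CFM

1024.60 CFM


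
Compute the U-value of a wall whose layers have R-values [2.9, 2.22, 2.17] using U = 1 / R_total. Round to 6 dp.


R_total = 2.9 + 2.22 + 2.17 = 7.29
U = 1/7.29 = 0.137174

0.137174


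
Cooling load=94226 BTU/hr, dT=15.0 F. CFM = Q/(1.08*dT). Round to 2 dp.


CFM = 94226 / (1.08 * 15.0) = 5816.42

5816.42 CFM


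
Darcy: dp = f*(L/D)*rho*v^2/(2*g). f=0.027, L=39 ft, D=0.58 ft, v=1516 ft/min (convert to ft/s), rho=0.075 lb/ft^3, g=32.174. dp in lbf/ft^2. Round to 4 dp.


v_fps = 1516/60 = 25.2667 ft/s
dp = 0.027*(39/0.58)*0.075*25.2667^2/(2*32.174) = 1.3509 lbf/ft^2

1.3509 lbf/ft^2


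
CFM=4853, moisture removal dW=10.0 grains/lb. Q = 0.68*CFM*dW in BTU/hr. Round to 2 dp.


Q = 0.68 * 4853 * 10.0 = 33000.40 BTU/hr

33000.40 BTU/hr


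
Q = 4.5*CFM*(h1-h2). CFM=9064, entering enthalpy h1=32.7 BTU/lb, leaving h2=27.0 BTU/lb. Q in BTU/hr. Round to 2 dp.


Q = 4.5 * 9064 * (32.7 - 27.0) = 232491.60 BTU/hr

232491.60 BTU/hr


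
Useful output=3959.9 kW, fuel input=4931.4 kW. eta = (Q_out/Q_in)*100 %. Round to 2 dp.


eta = (3959.9/4931.4)*100 = 80.30 %

80.30 %


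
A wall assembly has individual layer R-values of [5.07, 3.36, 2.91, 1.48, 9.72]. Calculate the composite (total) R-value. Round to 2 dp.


R_total = 5.07 + 3.36 + 2.91 + 1.48 + 9.72 = 22.54

22.54


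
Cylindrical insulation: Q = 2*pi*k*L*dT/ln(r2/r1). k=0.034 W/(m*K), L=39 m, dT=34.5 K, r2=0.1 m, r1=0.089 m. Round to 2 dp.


Q = 2*pi*0.034*39*34.5/ln(0.1/0.089) = 2466.55 W

2466.55 W


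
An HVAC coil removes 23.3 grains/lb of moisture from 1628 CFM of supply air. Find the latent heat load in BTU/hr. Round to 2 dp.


Q = 0.68 * 1628 * 23.3 = 25794.03 BTU/hr

25794.03 BTU/hr


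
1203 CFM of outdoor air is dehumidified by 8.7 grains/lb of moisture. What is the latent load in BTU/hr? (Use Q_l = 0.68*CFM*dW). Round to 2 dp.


Q = 0.68 * 1203 * 8.7 = 7116.95 BTU/hr

7116.95 BTU/hr


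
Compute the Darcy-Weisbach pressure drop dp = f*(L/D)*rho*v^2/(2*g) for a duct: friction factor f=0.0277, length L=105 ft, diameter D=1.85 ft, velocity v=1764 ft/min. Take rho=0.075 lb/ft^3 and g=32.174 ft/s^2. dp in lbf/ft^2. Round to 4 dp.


v_fps = 1764/60 = 29.4 ft/s
dp = 0.0277*(105/1.85)*0.075*29.4^2/(2*32.174) = 1.5839 lbf/ft^2

1.5839 lbf/ft^2


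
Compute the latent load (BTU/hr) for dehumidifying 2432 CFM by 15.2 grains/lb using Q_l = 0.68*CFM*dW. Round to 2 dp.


Q = 0.68 * 2432 * 15.2 = 25137.15 BTU/hr

25137.15 BTU/hr


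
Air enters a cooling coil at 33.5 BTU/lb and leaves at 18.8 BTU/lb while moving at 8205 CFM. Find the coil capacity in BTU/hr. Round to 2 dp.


Q = 4.5 * 8205 * (33.5 - 18.8) = 542760.75 BTU/hr

542760.75 BTU/hr


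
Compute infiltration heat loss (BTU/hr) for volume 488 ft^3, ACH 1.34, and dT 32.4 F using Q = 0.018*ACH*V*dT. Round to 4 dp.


Q = 0.018 * 1.34 * 488 * 32.4 = 381.3661 BTU/hr

381.3661 BTU/hr


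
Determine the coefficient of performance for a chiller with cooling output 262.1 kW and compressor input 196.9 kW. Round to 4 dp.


COP = 262.1 / 196.9 = 1.3311

1.3311


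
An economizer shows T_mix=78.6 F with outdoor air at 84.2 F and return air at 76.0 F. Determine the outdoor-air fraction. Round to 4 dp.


frac = (78.6 - 76.0) / (84.2 - 76.0) = 0.3171

0.3171


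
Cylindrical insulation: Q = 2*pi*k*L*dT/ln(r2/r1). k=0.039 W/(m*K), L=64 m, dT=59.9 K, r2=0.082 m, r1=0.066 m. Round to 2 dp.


Q = 2*pi*0.039*64*59.9/ln(0.082/0.066) = 4327.75 W

4327.75 W


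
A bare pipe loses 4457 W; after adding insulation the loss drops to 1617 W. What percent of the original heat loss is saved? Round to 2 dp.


Savings = ((4457-1617)/4457)*100 = 63.72 %

63.72 %


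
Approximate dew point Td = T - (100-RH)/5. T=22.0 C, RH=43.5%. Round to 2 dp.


Td = 22.0 - (100-43.5)/5 = 10.70 C

10.70 C


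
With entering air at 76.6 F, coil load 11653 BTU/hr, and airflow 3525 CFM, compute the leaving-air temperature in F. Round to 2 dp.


dT = 11653/(1.08*3525) = 3.0609
T_leave = 76.6 - 3.0609 = 73.54 F

73.54 F
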